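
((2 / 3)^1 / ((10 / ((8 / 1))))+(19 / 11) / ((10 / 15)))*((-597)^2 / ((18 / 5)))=40828631 / 132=309307.81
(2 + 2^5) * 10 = 340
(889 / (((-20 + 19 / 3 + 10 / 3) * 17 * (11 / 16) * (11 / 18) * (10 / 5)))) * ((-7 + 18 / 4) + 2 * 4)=-192024 / 5797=-33.12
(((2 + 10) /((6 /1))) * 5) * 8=80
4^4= 256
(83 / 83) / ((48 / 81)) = 27 / 16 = 1.69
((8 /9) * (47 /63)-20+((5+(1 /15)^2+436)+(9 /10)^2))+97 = 519.48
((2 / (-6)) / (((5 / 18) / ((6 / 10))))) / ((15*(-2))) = 0.02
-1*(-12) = 12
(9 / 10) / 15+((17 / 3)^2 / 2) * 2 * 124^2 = 222183227 / 450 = 493740.50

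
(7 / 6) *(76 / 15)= 5.91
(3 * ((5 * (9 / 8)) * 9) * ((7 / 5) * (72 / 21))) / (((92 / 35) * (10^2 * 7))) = 729 / 1840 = 0.40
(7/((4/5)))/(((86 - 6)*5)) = 7/320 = 0.02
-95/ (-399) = 0.24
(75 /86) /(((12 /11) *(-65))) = -55 /4472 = -0.01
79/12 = 6.58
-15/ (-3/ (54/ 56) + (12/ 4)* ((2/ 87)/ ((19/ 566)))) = 14.20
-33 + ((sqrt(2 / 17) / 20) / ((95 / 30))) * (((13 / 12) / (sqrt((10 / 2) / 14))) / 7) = -33 + 13 * sqrt(595) / 226100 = -33.00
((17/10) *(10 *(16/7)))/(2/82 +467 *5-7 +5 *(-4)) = 0.02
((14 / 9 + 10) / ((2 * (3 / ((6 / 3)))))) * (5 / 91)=40 / 189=0.21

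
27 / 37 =0.73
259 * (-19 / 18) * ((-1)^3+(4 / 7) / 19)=1591 / 6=265.17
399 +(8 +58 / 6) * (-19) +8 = 214 / 3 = 71.33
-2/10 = -0.20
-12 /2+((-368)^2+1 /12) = 1625017 /12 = 135418.08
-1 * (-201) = 201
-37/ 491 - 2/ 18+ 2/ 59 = -39778/ 260721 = -0.15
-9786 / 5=-1957.20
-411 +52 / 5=-2003 / 5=-400.60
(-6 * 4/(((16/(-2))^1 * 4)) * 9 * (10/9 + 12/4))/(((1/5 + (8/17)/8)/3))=28305/88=321.65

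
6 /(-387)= -2 /129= -0.02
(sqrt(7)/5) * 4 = 4 * sqrt(7)/5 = 2.12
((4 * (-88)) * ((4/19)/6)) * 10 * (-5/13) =47.50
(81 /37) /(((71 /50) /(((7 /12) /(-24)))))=-0.04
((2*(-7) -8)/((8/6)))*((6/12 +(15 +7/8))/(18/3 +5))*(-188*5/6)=30785/8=3848.12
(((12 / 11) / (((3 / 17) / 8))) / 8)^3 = 314432 / 1331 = 236.24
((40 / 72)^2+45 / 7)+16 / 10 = 23636 / 2835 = 8.34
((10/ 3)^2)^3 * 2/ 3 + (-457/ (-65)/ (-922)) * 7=914.44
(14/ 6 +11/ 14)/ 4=131/ 168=0.78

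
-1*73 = -73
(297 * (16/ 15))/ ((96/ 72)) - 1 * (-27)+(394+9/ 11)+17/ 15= 108991/ 165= 660.55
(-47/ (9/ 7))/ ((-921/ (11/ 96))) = 3619/ 795744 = 0.00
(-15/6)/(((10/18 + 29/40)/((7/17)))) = -6300/7837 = -0.80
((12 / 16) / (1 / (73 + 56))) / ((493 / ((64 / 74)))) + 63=1152279 / 18241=63.17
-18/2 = -9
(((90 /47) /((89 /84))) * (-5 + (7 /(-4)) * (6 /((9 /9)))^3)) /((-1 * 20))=144774 /4183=34.61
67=67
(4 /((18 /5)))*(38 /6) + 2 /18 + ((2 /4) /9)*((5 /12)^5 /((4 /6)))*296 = 2783657 /373248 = 7.46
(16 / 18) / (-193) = -8 / 1737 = -0.00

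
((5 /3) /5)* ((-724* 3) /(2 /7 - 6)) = 126.70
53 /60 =0.88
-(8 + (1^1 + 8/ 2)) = -13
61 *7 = 427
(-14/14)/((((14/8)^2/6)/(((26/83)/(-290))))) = 1248/589715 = 0.00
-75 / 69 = -25 / 23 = -1.09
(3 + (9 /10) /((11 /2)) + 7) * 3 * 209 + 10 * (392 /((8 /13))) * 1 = 12742.60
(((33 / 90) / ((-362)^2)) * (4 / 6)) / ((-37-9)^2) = 11 / 12478009680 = 0.00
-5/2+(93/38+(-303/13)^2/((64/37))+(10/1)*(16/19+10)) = 422.43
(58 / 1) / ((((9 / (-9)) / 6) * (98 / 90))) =-15660 / 49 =-319.59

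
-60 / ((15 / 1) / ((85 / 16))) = -85 / 4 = -21.25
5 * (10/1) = 50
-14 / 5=-2.80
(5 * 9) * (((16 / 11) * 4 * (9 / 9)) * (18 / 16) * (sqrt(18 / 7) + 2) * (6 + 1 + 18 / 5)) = 103032 * sqrt(14) / 77 + 68688 / 11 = 11250.99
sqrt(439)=20.95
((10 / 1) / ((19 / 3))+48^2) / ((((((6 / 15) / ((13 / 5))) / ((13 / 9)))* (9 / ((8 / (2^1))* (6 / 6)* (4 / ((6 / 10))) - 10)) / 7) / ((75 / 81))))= 10796353750 / 41553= 259821.28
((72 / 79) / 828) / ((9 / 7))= 14 / 16353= 0.00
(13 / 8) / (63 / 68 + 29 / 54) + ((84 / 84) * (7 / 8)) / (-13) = 291475 / 279448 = 1.04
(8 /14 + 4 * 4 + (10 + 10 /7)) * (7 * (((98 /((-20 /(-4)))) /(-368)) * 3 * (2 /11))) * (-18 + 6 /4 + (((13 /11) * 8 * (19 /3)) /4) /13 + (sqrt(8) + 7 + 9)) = -14406 * sqrt(2) /1265-103243 /27830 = -19.82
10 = 10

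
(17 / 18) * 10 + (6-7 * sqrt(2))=139 / 9-7 * sqrt(2)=5.54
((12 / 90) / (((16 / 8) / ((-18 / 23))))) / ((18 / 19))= -19 / 345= -0.06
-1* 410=-410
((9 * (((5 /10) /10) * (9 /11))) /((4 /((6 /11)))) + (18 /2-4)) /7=0.72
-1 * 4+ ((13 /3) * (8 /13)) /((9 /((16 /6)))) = -3.21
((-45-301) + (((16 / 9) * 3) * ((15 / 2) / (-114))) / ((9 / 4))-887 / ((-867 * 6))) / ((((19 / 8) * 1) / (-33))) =4513939100 / 938961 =4807.38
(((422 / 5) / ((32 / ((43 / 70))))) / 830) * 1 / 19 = 9073 / 88312000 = 0.00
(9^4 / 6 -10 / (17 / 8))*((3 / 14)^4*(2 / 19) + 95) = 1283468016899 / 12408368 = 103435.68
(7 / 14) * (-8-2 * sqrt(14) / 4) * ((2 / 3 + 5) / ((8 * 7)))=-17 / 42-17 * sqrt(14) / 672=-0.50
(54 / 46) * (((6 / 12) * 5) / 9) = 15 / 46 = 0.33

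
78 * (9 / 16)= 351 / 8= 43.88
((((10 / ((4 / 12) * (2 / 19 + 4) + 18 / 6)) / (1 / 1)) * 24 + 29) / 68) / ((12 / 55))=383185 / 67728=5.66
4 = 4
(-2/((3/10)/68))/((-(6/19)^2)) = 122740/27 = 4545.93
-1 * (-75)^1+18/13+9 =1110/13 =85.38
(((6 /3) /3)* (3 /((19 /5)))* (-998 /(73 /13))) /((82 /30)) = -34.22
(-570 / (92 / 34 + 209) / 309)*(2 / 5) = -1292 / 370697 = -0.00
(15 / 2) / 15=1 / 2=0.50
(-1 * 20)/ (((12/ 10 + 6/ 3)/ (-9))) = 225/ 4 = 56.25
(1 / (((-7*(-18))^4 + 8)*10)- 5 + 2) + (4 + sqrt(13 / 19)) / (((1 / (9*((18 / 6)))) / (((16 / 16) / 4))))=27*sqrt(247) / 76 + 60491372161 / 2520473840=29.58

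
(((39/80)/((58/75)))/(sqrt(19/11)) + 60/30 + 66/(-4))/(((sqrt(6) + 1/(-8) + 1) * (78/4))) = -1856 * sqrt(6)/13065-21 * sqrt(209)/73834 + 12 * sqrt(1254)/36917 + 1624/13065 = -0.22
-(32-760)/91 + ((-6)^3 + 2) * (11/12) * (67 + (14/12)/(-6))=-2828957/216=-13097.02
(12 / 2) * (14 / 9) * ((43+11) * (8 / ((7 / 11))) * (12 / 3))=25344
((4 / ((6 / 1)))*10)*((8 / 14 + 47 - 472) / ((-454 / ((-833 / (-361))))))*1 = 3535490 / 245841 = 14.38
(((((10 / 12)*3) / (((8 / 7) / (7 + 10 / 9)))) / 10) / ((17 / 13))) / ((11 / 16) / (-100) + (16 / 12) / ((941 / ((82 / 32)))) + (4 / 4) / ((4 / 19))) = 312553150 / 1093447497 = 0.29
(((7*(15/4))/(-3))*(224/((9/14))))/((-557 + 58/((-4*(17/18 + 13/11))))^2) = -303968315/31693256676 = -0.01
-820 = -820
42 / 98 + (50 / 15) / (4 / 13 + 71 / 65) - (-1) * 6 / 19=3.13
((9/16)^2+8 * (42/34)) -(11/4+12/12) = 28065/4352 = 6.45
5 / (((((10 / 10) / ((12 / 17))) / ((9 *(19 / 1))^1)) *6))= 1710 / 17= 100.59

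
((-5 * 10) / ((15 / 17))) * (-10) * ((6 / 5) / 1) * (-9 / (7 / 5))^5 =-125479125000 / 16807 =-7465884.75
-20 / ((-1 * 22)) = 10 / 11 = 0.91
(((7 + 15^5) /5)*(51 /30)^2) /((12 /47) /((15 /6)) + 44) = 5157342853 /518200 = 9952.42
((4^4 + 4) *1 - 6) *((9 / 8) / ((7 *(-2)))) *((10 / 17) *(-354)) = 1011555 / 238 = 4250.23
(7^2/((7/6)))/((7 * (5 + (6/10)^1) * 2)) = 15/28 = 0.54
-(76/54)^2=-1444/729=-1.98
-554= -554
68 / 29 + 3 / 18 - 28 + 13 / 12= -2831 / 116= -24.41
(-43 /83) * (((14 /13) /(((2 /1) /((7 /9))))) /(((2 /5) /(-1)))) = 10535 /19422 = 0.54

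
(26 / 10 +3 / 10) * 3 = 87 / 10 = 8.70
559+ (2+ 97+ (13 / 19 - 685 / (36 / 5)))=385465 / 684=563.55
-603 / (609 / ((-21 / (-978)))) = -201 / 9454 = -0.02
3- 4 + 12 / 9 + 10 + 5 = 46 / 3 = 15.33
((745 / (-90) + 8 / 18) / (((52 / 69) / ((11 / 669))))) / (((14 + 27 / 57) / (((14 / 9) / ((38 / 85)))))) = -128639 / 3130920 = -0.04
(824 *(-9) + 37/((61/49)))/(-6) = 450563/366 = 1231.05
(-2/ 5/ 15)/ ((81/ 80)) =-32/ 1215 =-0.03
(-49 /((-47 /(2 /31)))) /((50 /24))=1176 /36425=0.03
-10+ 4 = -6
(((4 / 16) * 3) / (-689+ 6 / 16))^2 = 36 / 30349081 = 0.00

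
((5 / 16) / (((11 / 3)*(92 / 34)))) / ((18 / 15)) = 425 / 16192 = 0.03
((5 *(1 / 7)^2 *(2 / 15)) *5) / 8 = 5 / 588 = 0.01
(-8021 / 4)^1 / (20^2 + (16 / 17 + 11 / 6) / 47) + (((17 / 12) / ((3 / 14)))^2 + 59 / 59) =24665868661 / 621394092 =39.69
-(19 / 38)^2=-1 / 4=-0.25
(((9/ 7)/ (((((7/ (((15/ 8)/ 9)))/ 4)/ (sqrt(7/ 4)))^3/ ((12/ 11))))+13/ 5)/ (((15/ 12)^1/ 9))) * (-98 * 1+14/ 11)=-497952/ 275 - 8550 * sqrt(7)/ 5929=-1814.55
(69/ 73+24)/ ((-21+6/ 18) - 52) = -0.34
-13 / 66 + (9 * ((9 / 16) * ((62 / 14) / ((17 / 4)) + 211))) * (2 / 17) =67342613 / 534072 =126.09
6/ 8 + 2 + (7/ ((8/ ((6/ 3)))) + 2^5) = 73/ 2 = 36.50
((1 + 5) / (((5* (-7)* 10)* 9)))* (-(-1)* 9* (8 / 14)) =-12 / 1225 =-0.01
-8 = -8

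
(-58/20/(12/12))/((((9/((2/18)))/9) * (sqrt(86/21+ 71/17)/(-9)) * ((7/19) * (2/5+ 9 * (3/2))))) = 551 * sqrt(1054221)/2873269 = 0.20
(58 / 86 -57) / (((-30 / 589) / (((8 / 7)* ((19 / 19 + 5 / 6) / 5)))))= 4483468 / 9675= 463.41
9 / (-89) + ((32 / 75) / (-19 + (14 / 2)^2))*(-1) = -11549 / 100125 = -0.12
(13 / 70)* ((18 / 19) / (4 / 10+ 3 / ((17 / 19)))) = 1989 / 42427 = 0.05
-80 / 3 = -26.67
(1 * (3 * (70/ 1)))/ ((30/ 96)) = 672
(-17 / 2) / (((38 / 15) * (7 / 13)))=-3315 / 532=-6.23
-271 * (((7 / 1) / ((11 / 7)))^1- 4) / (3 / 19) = -25745 / 33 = -780.15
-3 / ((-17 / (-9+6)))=-9 / 17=-0.53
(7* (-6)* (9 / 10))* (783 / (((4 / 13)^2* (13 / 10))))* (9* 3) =-51943437 / 8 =-6492929.62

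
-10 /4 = -5 /2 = -2.50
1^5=1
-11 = -11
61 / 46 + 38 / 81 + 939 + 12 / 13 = 45614951 / 48438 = 941.72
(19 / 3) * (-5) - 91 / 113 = -11008 / 339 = -32.47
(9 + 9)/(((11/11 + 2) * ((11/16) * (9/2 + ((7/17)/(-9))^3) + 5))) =687662784/927620897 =0.74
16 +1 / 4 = 65 / 4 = 16.25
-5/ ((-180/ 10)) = 5/ 18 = 0.28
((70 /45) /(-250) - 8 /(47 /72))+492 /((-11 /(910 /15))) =-1585344619 /581625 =-2725.72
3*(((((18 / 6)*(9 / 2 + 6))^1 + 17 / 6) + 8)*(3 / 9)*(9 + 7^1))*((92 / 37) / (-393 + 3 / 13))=-52832 / 12321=-4.29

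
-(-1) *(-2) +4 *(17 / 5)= 58 / 5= 11.60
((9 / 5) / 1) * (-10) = -18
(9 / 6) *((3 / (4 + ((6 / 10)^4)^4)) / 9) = 152587890625 / 1220789218442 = 0.12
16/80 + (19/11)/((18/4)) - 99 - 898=-493226/495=-996.42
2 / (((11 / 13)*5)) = 26 / 55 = 0.47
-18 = -18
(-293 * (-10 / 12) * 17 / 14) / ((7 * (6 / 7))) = 24905 / 504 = 49.41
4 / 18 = 2 / 9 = 0.22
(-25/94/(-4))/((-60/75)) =-125/1504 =-0.08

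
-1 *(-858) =858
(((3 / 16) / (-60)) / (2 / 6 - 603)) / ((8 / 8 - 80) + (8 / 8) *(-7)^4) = 1 / 447805440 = 0.00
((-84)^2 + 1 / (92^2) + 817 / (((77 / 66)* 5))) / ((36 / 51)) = 36239920051 / 3554880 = 10194.41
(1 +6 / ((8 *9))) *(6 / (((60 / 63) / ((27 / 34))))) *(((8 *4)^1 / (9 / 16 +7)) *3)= 707616 / 10285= 68.80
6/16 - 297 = -2373/8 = -296.62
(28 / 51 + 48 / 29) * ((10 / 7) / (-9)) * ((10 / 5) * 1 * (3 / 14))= -32600 / 217413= -0.15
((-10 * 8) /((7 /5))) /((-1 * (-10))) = -40 /7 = -5.71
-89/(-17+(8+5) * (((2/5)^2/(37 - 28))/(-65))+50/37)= 3704625/651523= 5.69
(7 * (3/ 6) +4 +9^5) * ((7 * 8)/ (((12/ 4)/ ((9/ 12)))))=826791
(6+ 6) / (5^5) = 12 / 3125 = 0.00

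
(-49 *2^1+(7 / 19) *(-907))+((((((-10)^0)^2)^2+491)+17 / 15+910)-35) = 266753 / 285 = 935.98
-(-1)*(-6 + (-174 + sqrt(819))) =-180 + 3*sqrt(91) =-151.38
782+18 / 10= 3919 / 5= 783.80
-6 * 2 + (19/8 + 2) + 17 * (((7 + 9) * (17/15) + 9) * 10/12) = 27127/72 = 376.76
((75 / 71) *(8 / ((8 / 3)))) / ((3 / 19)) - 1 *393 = -372.93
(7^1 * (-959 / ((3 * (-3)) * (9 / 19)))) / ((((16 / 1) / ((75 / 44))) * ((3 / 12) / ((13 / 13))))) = 3188675 / 4752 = 671.02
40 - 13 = 27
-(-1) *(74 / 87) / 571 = 74 / 49677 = 0.00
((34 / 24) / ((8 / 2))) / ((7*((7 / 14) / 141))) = 799 / 56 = 14.27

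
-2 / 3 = -0.67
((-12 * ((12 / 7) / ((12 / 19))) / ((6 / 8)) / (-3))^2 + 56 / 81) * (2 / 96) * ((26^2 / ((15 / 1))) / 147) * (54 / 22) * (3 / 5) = 35257118 / 17827425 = 1.98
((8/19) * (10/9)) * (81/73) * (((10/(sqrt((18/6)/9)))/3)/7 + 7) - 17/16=2400 * sqrt(3)/9709 + 57061/22192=3.00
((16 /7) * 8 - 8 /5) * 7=584 /5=116.80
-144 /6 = -24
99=99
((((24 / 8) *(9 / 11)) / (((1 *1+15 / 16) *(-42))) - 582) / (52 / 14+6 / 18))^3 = -72403156148972344632 / 24351174571625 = -2973292.15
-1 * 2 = -2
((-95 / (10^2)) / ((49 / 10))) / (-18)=19 / 1764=0.01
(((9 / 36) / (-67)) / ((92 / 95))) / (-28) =95 / 690368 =0.00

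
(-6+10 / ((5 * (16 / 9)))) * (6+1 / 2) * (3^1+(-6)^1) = 1521 / 16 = 95.06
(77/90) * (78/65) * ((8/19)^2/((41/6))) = 9856/370025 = 0.03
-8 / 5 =-1.60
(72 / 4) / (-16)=-9 / 8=-1.12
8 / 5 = 1.60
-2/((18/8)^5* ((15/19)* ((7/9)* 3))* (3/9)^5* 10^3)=-4864/1063125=-0.00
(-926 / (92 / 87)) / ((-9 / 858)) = 1920061 / 23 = 83480.91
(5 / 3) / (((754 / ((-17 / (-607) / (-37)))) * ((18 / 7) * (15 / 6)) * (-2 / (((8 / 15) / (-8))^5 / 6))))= -119 / 4166420184225000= -0.00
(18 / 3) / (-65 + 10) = -6 / 55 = -0.11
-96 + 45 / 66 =-2097 / 22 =-95.32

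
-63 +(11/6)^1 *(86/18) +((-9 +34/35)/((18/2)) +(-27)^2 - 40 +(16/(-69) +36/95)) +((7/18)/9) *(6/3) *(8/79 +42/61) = 7571243225209/11940470010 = 634.08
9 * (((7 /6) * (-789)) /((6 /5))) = -27615 /4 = -6903.75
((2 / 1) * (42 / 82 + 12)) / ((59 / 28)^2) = 5.64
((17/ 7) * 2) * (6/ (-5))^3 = -7344/ 875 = -8.39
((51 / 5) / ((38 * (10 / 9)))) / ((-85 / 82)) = -1107 / 4750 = -0.23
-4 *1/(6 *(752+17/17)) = -2/2259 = -0.00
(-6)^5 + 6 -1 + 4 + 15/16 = -124257/16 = -7766.06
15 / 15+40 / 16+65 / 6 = 43 / 3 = 14.33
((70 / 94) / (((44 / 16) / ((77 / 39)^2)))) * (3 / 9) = 75460 / 214461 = 0.35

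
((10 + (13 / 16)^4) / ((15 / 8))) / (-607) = -0.01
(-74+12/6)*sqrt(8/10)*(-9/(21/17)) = 7344*sqrt(5)/35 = 469.19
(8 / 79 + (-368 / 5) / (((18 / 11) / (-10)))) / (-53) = -319864 / 37683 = -8.49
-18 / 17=-1.06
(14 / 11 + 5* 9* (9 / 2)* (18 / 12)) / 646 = 13421 / 28424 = 0.47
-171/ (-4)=171/ 4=42.75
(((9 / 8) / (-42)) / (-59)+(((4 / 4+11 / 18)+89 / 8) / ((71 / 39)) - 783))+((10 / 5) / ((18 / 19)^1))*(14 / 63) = -29472334285 / 38002608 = -775.53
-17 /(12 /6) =-17 /2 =-8.50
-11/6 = -1.83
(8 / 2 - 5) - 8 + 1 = -8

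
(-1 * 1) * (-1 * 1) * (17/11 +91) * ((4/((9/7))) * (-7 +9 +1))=28504/33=863.76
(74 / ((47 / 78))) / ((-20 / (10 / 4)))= -1443 / 94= -15.35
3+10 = 13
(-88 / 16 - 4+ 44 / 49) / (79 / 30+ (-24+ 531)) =-12645 / 749161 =-0.02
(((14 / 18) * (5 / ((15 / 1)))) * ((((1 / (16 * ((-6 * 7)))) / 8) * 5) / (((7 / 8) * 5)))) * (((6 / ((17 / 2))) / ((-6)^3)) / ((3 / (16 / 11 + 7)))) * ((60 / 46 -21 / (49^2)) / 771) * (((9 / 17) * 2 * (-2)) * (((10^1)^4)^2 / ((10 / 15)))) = -330053125000 / 1218168630063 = -0.27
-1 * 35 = -35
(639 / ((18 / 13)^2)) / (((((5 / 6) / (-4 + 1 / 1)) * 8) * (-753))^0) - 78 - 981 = -26125 / 36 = -725.69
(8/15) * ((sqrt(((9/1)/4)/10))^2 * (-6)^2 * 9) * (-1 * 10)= -1944/5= -388.80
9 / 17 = 0.53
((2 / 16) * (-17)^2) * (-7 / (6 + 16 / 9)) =-32.51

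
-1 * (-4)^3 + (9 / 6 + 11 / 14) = 66.29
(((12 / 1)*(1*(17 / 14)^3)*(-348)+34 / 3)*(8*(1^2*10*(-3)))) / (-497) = -614567680 / 170471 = -3605.12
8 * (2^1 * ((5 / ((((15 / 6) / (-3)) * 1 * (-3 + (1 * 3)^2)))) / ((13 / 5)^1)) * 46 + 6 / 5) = -17776 / 65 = -273.48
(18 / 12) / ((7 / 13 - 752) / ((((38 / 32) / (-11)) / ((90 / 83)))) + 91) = 61503 / 313213102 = 0.00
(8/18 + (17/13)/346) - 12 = -467639/40482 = -11.55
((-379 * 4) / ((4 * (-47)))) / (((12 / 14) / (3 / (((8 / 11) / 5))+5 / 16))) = 196.98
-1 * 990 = -990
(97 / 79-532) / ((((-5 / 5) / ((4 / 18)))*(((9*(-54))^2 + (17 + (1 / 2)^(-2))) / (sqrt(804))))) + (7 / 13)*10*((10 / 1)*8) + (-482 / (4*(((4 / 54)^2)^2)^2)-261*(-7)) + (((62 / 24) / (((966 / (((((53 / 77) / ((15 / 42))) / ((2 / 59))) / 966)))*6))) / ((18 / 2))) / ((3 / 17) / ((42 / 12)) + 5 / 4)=-81321443623800253991840887 / 611713256394240 + 6212*sqrt(201) / 6220381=-132940463156.12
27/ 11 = 2.45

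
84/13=6.46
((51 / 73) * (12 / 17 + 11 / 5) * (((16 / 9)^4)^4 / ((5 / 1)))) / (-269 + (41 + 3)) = -4556345786206259249152 / 253632138349095736875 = -17.96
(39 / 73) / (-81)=-13 / 1971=-0.01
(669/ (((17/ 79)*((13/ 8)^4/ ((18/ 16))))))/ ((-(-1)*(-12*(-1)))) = 20294784/ 485537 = 41.80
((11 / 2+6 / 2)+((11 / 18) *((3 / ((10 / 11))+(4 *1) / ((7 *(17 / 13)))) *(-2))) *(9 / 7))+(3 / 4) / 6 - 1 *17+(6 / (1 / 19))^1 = 3323757 / 33320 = 99.75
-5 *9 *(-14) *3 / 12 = 315 / 2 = 157.50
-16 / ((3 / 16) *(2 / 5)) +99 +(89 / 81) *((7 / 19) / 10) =-1758967 / 15390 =-114.29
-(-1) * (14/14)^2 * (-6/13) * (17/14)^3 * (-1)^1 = 14739/17836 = 0.83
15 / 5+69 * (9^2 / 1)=5592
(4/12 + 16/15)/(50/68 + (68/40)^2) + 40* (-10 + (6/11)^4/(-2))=-36217892580/90232483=-401.38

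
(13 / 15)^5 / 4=371293 / 3037500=0.12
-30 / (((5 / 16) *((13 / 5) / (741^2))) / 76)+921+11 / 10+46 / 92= -7704024187 / 5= -1540804837.40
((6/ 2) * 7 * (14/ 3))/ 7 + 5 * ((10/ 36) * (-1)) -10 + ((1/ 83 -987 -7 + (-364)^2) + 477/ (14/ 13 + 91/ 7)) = 11987630425/ 91134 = 131538.51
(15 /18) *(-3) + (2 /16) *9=-11 /8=-1.38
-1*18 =-18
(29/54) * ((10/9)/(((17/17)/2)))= 290/243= 1.19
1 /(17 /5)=5 /17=0.29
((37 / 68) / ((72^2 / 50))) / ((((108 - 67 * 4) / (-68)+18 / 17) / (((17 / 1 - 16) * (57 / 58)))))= 17575 / 11625984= 0.00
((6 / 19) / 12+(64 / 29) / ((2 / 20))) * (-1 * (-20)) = 441.91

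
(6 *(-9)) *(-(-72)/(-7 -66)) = 3888/73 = 53.26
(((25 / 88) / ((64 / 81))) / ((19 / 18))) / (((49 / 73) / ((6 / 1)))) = 3991275 / 1310848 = 3.04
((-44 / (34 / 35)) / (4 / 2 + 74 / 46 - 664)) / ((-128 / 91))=-0.05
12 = 12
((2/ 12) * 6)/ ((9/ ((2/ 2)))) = 0.11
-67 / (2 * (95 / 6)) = -201 / 95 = -2.12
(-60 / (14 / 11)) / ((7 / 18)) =-5940 / 49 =-121.22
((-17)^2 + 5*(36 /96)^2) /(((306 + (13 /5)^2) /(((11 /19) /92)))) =0.01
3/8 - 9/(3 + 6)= -5/8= -0.62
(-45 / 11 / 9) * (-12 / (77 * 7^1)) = 60 / 5929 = 0.01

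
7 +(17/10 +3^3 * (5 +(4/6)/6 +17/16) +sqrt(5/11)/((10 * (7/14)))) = sqrt(55)/55 +14031/80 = 175.52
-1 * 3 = -3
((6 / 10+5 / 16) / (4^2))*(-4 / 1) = -73 / 320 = -0.23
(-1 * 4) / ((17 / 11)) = -44 / 17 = -2.59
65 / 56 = 1.16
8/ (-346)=-4/ 173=-0.02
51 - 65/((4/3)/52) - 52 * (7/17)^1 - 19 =-42915/17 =-2524.41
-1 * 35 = -35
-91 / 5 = -18.20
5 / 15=1 / 3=0.33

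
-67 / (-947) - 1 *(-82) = 77721 / 947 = 82.07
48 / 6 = 8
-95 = -95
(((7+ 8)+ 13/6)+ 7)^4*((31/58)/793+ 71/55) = 1106745382375/2512224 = 440544.07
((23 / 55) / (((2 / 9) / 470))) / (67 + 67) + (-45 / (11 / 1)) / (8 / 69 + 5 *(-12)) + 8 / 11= 22522901 / 3045284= 7.40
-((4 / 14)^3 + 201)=-68951 / 343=-201.02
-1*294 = -294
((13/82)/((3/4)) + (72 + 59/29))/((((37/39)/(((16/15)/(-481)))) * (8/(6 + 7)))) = -1377142/4883223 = -0.28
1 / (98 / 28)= 0.29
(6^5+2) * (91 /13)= 54446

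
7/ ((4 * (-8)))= -7/ 32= -0.22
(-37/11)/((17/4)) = -148/187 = -0.79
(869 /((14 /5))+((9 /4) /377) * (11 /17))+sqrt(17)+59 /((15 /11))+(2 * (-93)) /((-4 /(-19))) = -1426299737 /2691780+sqrt(17) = -525.75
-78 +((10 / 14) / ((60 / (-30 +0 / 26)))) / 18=-19661 / 252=-78.02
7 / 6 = 1.17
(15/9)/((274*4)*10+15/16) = 16/105225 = 0.00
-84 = -84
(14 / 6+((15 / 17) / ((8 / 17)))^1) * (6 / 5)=101 / 20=5.05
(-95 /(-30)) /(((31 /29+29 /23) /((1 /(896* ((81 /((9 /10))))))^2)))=12673 /60632196710400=0.00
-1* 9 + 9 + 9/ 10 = 0.90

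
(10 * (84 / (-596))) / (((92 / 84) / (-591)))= 2606310 / 3427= 760.52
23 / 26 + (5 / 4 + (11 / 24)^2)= 17557 / 7488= 2.34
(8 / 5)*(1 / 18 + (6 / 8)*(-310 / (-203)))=1.92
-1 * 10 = -10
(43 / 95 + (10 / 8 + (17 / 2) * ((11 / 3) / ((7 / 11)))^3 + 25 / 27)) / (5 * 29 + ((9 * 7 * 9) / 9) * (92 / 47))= 269375442659 / 44380378980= 6.07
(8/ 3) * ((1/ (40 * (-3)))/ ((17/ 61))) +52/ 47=36913/ 35955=1.03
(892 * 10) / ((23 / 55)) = 490600 / 23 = 21330.43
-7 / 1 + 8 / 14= -45 / 7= -6.43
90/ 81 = 10/ 9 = 1.11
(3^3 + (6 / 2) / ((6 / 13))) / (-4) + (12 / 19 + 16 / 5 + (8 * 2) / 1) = 8707 / 760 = 11.46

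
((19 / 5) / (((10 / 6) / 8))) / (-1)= -456 / 25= -18.24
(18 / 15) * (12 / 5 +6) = 252 / 25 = 10.08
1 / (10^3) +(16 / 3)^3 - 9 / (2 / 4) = 3610027 / 27000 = 133.70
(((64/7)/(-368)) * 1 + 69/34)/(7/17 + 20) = 10973/111734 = 0.10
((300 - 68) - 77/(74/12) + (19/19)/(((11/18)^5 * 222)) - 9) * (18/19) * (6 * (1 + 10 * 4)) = 5555993887476/113218853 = 49073.05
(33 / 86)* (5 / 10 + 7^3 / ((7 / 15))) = 48543 / 172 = 282.23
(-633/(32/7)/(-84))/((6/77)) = 16247/768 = 21.15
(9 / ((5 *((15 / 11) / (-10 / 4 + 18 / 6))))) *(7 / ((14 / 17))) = 561 / 100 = 5.61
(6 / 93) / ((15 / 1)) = 2 / 465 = 0.00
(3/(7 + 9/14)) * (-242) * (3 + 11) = -142296/107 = -1329.87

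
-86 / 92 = -0.93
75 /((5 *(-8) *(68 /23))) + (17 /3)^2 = 154111 /4896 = 31.48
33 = 33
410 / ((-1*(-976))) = 205 / 488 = 0.42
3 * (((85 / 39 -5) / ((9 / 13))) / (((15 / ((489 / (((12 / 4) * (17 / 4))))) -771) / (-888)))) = -21229120 / 1507311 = -14.08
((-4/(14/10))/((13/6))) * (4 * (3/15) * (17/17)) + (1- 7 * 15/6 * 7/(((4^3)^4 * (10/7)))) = -335575533/6106906624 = -0.05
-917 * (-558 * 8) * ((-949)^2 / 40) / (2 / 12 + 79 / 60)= 5529899079432 / 89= 62133697521.71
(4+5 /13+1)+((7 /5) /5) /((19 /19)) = 1841 /325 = 5.66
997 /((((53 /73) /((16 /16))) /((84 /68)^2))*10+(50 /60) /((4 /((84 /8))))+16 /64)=513542736 /3706247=138.56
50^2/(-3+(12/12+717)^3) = 0.00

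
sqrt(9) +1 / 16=49 / 16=3.06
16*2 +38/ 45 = 1478/ 45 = 32.84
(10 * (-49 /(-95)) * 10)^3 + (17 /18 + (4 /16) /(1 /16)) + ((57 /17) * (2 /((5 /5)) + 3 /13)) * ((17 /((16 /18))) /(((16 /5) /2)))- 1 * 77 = 137237.35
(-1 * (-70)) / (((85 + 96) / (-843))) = -59010 / 181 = -326.02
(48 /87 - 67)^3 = -7155584983 /24389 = -293393.95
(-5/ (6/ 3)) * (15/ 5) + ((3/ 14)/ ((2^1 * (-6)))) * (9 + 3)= -54/ 7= -7.71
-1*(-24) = 24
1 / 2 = 0.50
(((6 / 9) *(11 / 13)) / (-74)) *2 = -0.02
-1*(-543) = 543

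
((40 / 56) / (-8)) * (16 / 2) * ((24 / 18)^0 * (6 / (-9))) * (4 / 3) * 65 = 2600 / 63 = 41.27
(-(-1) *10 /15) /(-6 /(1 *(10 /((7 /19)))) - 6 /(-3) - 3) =-95 /174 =-0.55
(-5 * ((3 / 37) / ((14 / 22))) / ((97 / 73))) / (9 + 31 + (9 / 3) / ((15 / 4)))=-20075 / 1708364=-0.01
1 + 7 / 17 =24 / 17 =1.41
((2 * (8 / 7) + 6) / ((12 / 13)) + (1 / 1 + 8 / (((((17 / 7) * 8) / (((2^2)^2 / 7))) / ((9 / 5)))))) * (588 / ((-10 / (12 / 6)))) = -583282 / 425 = -1372.43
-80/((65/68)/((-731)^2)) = -581384768/13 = -44721905.23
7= 7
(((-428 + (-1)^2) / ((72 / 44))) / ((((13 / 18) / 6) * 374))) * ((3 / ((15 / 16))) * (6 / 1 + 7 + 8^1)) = -430416 / 1105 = -389.52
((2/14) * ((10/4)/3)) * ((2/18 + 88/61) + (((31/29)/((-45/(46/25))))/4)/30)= 185484007/1003023000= 0.18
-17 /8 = -2.12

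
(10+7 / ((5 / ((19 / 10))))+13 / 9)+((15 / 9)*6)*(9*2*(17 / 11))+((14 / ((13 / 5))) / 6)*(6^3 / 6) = 20887621 / 64350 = 324.59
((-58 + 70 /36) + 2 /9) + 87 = 187 /6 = 31.17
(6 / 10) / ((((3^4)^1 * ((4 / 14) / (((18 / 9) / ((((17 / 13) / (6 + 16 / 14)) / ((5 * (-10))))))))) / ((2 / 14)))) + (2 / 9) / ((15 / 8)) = -30596 / 16065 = -1.90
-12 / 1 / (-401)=12 / 401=0.03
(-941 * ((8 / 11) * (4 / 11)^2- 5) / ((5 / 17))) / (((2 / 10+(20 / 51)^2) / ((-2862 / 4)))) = -3632021124327 / 114466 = -31730130.56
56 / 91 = 8 / 13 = 0.62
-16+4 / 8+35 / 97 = -2937 / 194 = -15.14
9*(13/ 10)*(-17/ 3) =-663/ 10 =-66.30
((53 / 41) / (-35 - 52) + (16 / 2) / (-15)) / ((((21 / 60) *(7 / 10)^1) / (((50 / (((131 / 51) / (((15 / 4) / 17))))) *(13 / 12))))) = -79438125 / 7632191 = -10.41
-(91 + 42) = -133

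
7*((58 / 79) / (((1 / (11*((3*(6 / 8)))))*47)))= 20097 / 7426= 2.71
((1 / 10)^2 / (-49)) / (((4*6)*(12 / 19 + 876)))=-19 / 1958745600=-0.00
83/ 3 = 27.67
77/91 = 11/13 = 0.85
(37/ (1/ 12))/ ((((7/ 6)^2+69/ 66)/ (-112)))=-19692288/ 953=-20663.47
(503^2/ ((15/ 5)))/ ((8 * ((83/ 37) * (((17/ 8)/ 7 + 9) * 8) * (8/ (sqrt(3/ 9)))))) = 65529331 * sqrt(3)/ 24907968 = 4.56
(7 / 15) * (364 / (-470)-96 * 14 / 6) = -369754 / 3525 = -104.89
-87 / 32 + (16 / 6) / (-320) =-1309 / 480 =-2.73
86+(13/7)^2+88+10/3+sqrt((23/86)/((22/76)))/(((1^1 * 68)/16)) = 4 * sqrt(206701)/8041+26575/147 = 181.01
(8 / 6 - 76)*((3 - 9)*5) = 2240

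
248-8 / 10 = 247.20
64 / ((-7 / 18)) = -1152 / 7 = -164.57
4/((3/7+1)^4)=2401/2500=0.96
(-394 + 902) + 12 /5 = 2552 /5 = 510.40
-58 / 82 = -29 / 41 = -0.71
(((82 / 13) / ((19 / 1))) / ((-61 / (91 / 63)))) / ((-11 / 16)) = 1312 / 114741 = 0.01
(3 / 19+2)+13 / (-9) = 122 / 171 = 0.71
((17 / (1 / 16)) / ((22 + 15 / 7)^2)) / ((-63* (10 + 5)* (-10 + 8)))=952 / 3855735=0.00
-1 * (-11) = 11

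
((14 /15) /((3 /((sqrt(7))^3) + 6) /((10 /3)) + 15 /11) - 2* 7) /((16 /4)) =-284574745 /83057742 - 5929* sqrt(7) /13842957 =-3.43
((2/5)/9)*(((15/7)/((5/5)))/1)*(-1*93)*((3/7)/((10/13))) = -1209/245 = -4.93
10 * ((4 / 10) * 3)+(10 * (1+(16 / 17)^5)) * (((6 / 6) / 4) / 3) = 38190623 / 2839714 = 13.45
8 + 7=15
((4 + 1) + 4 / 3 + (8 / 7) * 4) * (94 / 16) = 10763 / 168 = 64.07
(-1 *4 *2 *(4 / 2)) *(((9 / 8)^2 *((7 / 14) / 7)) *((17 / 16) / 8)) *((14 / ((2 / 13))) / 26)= -1377 / 2048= -0.67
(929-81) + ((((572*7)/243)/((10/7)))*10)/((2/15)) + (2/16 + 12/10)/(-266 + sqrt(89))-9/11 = 2156197943401/1259285940-53*sqrt(89)/2826680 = 1712.24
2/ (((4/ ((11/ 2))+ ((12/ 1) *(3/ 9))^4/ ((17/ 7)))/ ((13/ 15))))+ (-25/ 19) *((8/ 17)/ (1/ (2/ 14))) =-0.07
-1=-1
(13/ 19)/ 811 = 13/ 15409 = 0.00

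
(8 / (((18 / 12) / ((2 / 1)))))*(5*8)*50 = 21333.33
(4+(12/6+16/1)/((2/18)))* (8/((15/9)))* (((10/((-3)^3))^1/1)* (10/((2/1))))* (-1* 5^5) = 41500000/9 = 4611111.11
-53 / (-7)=7.57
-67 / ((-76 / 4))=67 / 19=3.53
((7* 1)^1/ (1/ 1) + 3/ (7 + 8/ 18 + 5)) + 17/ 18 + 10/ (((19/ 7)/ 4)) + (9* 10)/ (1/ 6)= 10781089/ 19152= 562.92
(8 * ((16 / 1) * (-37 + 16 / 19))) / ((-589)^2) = -87936 / 6591499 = -0.01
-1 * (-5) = 5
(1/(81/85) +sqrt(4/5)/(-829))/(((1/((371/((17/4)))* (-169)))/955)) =-1197550900/81 +95804072* sqrt(5)/14093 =-14769378.24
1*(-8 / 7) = -8 / 7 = -1.14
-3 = -3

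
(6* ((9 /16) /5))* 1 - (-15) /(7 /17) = 10389 /280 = 37.10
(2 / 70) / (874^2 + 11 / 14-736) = 2 / 53419855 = 0.00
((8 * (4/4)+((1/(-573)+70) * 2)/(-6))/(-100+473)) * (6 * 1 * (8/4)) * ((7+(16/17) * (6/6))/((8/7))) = -8302455/2422262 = -3.43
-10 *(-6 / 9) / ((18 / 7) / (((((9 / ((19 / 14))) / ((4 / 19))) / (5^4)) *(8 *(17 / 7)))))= 952 / 375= 2.54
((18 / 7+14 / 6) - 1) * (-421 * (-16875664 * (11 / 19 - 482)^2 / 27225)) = 5415912843814683808 / 22932525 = 236167314493.92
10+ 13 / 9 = 103 / 9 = 11.44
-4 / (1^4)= -4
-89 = -89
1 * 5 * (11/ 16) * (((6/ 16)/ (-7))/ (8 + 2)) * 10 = -0.18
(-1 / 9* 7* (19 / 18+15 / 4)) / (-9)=1211 / 2916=0.42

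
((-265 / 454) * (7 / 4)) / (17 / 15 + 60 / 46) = -0.42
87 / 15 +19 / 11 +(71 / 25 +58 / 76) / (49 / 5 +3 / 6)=847851 / 107635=7.88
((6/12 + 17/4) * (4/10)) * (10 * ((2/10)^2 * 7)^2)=931/625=1.49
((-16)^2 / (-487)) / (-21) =256 / 10227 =0.03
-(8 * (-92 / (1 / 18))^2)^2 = -481306031161344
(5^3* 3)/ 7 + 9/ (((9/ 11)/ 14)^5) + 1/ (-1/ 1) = 606322065616/ 45927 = 13201865.26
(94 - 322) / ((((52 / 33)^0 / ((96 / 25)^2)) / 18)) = -37822464 / 625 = -60515.94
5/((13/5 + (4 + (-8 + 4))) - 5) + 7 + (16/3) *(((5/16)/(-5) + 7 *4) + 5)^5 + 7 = 40649302794319/196608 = 206753045.63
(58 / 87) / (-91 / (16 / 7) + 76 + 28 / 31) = 992 / 55191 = 0.02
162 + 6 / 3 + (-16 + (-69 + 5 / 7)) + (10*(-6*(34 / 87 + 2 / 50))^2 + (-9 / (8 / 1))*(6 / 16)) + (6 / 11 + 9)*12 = 135031918981 / 518056000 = 260.65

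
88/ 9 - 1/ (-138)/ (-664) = 2687869/ 274896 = 9.78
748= 748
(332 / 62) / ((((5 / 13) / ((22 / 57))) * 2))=23738 / 8835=2.69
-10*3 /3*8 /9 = -80 /9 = -8.89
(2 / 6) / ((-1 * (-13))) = 1 / 39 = 0.03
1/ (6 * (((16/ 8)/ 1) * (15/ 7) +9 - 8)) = 7/ 222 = 0.03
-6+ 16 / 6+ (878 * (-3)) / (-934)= -719 / 1401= -0.51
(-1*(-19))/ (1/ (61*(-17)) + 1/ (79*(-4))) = -6226148/ 1353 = -4601.74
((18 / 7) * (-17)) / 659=-306 / 4613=-0.07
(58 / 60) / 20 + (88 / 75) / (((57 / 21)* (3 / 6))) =3469 / 3800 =0.91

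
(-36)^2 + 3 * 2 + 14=1316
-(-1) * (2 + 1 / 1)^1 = 3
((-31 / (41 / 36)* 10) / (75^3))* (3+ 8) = -0.01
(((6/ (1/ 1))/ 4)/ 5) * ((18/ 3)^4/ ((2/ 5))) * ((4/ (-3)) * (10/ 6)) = -2160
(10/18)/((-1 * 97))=-5/873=-0.01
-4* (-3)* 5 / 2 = 30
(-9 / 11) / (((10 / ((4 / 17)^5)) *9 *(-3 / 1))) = 512 / 234276405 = 0.00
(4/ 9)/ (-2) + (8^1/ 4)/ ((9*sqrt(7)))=-2/ 9 + 2*sqrt(7)/ 63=-0.14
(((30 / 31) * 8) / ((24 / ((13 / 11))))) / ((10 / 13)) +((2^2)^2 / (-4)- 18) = -7333 / 341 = -21.50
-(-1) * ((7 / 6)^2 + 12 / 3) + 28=1201 / 36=33.36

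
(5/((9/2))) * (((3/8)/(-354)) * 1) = -5/4248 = -0.00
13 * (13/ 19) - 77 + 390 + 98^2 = 188592/ 19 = 9925.89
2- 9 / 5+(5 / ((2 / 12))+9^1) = 196 / 5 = 39.20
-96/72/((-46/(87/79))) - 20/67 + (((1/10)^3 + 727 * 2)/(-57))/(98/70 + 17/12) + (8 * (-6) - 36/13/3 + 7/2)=-54.75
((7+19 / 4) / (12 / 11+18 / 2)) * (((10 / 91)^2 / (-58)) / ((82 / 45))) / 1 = -193875 / 1457224132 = -0.00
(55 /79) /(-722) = -55 /57038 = -0.00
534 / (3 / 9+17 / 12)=2136 / 7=305.14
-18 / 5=-3.60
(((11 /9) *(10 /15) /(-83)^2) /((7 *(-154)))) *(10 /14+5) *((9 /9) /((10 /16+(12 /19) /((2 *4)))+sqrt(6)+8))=-1216 /15544250043+184832 *sqrt(6) /20565042806889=-0.00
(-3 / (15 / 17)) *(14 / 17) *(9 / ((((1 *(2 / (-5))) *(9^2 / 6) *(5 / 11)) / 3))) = 154 / 5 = 30.80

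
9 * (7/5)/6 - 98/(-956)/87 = 218449/103965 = 2.10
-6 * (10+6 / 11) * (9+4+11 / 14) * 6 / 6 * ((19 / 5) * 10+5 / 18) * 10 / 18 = -18548.98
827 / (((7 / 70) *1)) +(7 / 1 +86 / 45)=372551 / 45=8278.91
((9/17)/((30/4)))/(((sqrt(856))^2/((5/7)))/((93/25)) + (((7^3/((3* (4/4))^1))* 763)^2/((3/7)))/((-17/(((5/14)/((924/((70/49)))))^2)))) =0.02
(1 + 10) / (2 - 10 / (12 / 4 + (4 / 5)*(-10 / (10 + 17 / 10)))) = -4.75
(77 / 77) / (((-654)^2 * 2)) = 1 / 855432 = 0.00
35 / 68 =0.51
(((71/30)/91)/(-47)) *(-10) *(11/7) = 781/89817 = 0.01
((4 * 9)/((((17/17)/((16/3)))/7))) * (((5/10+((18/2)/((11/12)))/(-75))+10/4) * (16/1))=16966656/275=61696.93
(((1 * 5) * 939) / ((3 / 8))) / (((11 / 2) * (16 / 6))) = 9390 / 11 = 853.64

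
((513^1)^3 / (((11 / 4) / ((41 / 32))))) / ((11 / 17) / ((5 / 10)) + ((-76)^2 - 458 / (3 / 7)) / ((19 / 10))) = 5363641336113 / 211375472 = 25374.95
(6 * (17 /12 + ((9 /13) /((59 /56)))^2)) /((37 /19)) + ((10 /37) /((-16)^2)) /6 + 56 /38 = 2277045985247 /317619584256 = 7.17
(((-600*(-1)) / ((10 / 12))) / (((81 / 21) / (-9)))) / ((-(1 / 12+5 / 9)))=60480 / 23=2629.57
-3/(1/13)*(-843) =32877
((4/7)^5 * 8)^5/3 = 36893488147419103232/4023205858991894702421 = 0.01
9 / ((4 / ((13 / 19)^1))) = 117 / 76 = 1.54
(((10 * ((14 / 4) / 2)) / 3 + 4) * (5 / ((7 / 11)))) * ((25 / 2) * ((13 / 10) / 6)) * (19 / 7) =4007575 / 7056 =567.97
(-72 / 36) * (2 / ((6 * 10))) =-1 / 15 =-0.07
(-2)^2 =4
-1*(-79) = 79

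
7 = 7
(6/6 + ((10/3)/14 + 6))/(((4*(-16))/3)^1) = -19/56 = -0.34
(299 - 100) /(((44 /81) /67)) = 1079973 /44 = 24544.84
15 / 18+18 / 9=2.83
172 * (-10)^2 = 17200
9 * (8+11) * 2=342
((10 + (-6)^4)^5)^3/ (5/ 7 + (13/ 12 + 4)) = 4607092586523924074484970605771572867654260752384/ 487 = 9460149048303745532823348000000000000000000000.00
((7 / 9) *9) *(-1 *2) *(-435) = 6090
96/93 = 32/31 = 1.03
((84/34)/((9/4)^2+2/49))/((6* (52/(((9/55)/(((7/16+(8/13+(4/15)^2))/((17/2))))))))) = 4445280/2315110633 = 0.00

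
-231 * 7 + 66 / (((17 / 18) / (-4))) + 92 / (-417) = -13446061 / 7089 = -1896.75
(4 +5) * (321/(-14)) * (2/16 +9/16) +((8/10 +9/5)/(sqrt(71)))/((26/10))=-31779/224 +sqrt(71)/71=-141.75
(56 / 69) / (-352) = -7 / 3036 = -0.00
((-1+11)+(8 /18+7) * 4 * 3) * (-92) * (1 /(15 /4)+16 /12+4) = -767648 /15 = -51176.53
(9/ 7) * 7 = 9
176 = 176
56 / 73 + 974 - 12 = 70282 / 73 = 962.77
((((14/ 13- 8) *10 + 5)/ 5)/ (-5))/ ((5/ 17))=2839/ 325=8.74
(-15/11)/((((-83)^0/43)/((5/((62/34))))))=-54825/341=-160.78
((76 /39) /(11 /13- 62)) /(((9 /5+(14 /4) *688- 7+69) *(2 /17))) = -38 /346779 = -0.00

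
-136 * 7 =-952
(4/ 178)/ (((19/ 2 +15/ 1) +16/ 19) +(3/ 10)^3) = 38000/ 42899157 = 0.00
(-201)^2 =40401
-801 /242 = -3.31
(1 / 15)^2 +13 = 2926 / 225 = 13.00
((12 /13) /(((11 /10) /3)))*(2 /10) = 0.50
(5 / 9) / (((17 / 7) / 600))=7000 / 51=137.25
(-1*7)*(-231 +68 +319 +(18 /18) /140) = -21841 /20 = -1092.05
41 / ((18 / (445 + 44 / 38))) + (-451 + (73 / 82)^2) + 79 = 741670805 / 1149804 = 645.04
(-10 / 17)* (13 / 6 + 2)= -125 / 51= -2.45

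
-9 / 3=-3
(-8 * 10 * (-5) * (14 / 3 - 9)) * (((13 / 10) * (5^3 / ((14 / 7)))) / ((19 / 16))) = -6760000 / 57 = -118596.49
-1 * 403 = -403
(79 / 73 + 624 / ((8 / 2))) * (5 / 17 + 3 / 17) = 91736 / 1241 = 73.92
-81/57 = -27/19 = -1.42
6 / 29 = 0.21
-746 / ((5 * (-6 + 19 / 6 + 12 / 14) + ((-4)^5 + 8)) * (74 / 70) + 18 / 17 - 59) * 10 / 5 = 37285080 / 28549673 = 1.31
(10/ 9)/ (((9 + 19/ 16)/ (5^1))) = 0.55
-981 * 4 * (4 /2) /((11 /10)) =-78480 /11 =-7134.55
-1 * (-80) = 80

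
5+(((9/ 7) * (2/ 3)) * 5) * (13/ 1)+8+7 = 530/ 7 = 75.71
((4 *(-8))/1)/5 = -32/5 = -6.40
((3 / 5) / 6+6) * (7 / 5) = 427 / 50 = 8.54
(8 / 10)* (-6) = -4.80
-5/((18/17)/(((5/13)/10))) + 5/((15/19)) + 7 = 6155/468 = 13.15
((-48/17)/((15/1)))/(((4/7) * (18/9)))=-14/85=-0.16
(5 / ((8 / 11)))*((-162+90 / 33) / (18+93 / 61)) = -22265 / 397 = -56.08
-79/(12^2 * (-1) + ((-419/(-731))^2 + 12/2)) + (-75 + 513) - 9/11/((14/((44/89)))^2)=12522656167068193/28553197763153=438.57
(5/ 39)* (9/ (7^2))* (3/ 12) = 15/ 2548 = 0.01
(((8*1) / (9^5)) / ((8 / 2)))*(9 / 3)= 2 / 19683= 0.00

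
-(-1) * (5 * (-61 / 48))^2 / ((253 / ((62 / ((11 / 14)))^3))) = 950558566825 / 12122748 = 78411.15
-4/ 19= -0.21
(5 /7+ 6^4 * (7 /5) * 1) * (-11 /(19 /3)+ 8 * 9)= 16962243 /133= 127535.66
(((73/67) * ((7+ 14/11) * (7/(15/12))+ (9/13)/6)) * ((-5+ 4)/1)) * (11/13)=-4848149/113230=-42.82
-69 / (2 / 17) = -586.50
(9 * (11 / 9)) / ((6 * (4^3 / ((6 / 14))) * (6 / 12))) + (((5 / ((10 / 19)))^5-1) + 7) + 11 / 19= 658698543 / 8512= 77384.70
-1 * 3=-3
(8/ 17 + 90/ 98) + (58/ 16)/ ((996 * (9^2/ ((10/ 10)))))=746761213/ 537624864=1.39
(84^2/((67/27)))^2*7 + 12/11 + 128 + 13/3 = 8384123680331/148137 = 56597093.77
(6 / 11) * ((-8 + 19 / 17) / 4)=-351 / 374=-0.94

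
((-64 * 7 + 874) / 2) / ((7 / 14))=426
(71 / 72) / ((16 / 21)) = 497 / 384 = 1.29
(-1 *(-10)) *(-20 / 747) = -200 / 747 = -0.27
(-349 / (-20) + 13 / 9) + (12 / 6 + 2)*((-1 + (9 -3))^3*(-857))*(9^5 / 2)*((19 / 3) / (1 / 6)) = -480747433481.11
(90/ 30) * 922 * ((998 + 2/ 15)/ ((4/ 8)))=27608368/ 5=5521673.60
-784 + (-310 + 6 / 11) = -12028 / 11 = -1093.45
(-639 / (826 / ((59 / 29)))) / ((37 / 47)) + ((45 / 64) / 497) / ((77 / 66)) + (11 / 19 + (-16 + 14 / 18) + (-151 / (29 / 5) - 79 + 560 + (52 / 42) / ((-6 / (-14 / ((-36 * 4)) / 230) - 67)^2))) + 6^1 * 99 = 210150188492048251905989 / 203569955136424193184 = 1032.32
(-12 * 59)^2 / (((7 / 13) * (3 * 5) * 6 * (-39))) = -27848 / 105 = -265.22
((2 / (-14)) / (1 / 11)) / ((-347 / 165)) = 0.75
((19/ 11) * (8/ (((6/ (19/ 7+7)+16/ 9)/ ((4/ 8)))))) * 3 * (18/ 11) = 1255824/ 88693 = 14.16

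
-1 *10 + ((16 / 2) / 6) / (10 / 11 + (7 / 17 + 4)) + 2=-23132 / 2985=-7.75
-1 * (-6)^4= -1296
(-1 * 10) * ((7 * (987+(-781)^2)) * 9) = -384897240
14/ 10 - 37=-178/ 5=-35.60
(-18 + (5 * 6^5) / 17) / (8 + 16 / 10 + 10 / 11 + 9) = 2121570 / 18241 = 116.31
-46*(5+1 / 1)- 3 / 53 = -14631 / 53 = -276.06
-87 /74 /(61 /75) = -6525 /4514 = -1.45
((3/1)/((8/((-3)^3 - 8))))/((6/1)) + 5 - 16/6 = 7/48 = 0.15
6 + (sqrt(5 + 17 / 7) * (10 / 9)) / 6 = 10 * sqrt(91) / 189 + 6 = 6.50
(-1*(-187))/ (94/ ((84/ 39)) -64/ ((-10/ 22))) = 13090/ 12911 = 1.01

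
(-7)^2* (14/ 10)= 343/ 5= 68.60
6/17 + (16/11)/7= 734/1309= 0.56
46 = 46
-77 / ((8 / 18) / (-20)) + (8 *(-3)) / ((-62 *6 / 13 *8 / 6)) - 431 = 188147 / 62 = 3034.63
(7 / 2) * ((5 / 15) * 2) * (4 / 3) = 28 / 9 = 3.11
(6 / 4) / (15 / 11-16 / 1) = -33 / 322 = -0.10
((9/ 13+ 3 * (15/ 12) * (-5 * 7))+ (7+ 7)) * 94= -284867/ 26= -10956.42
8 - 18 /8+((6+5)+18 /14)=505 /28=18.04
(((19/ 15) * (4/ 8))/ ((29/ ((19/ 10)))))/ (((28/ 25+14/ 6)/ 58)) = 0.70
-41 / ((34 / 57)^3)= -7592913 / 39304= -193.18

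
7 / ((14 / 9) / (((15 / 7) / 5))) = 1.93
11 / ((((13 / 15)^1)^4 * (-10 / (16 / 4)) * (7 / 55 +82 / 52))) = -24502500 / 5354089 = -4.58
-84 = -84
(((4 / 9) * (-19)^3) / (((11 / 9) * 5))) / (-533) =0.94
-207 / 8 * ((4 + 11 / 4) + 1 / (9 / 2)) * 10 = -28865 / 16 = -1804.06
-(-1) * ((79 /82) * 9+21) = 2433 /82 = 29.67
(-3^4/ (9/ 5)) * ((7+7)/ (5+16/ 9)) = -5670/ 61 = -92.95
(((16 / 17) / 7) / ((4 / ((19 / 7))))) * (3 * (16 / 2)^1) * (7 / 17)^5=625632 / 24137569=0.03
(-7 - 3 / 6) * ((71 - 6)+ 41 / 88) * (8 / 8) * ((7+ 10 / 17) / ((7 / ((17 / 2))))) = -1592505 / 352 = -4524.16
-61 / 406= -0.15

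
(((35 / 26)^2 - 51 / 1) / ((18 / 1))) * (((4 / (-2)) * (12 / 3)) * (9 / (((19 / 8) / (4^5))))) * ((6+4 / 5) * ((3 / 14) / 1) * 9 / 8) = 15628502016 / 112385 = 139062.17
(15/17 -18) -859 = -14894/17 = -876.12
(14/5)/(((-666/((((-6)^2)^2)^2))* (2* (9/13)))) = -943488/185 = -5099.94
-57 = -57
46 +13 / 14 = 657 / 14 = 46.93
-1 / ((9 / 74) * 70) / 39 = -37 / 12285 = -0.00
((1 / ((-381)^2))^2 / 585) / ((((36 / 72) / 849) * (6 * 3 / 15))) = 283 / 2465390762757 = 0.00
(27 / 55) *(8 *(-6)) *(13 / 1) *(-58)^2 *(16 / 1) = -906826752 / 55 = -16487759.13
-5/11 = -0.45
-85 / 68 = -1.25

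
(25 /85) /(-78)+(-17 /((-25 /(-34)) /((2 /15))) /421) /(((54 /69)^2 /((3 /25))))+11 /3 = 172462173473 /47102006250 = 3.66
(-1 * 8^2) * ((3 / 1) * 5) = -960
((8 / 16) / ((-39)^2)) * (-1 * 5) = -5 / 3042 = -0.00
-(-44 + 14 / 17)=734 / 17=43.18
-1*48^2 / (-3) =768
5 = 5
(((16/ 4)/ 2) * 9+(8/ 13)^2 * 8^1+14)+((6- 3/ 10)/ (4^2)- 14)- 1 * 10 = 307873/ 27040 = 11.39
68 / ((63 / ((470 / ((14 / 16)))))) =255680 / 441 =579.77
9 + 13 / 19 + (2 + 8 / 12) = 704 / 57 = 12.35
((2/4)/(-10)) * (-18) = 9/10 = 0.90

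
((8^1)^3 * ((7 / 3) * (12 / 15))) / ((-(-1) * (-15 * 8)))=-1792 / 225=-7.96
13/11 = 1.18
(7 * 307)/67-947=-914.93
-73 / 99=-0.74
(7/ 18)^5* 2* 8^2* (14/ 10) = 470596/ 295245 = 1.59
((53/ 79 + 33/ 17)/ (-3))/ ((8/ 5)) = -4385/ 8058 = -0.54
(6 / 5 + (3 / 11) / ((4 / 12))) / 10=111 / 550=0.20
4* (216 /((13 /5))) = 4320 /13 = 332.31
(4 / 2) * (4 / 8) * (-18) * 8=-144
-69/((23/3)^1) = -9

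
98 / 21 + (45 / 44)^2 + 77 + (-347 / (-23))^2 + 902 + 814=6225757739 / 3072432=2026.33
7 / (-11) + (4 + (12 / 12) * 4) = 81 / 11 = 7.36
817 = 817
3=3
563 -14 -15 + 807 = 1341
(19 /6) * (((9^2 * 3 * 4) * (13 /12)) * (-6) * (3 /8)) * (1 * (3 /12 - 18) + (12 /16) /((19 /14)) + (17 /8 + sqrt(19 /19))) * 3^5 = 1641975543 /64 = 25655867.86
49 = 49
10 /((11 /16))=160 /11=14.55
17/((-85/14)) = -14/5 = -2.80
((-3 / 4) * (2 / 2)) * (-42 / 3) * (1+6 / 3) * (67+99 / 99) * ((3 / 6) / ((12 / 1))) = 357 / 4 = 89.25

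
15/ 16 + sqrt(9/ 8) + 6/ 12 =3* sqrt(2)/ 4 + 23/ 16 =2.50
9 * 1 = 9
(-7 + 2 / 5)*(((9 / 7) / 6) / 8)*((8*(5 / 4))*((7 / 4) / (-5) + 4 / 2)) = -3267 / 1120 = -2.92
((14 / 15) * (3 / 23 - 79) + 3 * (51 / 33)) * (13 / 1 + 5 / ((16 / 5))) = -60990313 / 60720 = -1004.45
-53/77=-0.69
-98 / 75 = -1.31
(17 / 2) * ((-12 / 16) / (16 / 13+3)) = -1.51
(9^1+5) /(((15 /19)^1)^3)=96026 /3375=28.45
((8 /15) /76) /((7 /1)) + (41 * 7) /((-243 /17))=-3244373 /161595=-20.08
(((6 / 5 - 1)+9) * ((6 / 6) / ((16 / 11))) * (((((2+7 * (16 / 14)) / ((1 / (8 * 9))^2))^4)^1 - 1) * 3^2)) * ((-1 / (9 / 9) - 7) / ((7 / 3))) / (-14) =49333764551249756153169 / 490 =100681152145407665618.71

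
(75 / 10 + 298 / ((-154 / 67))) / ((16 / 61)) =-1147471 / 2464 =-465.69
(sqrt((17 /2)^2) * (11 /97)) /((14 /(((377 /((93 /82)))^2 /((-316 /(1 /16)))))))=-44677824763 /29692224576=-1.50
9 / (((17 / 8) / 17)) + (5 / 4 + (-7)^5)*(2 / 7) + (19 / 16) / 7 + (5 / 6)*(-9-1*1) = -1591903 / 336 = -4737.81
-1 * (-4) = 4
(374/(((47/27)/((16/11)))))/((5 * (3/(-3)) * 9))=-1632/235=-6.94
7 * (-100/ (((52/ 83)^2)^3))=-57214565339575/ 4942652416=-11575.68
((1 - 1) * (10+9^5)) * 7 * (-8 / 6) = 0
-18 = -18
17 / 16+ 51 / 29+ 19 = 10125 / 464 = 21.82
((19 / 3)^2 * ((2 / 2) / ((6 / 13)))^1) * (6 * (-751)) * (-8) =3132838.22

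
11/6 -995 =-5959/6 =-993.17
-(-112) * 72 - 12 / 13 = 104820 / 13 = 8063.08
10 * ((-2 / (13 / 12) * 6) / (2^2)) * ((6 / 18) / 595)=-24 / 1547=-0.02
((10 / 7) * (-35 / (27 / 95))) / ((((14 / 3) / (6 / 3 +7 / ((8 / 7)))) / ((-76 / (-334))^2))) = -15.86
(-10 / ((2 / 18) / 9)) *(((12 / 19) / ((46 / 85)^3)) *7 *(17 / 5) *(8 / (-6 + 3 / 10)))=473564070000 / 4392287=107817.20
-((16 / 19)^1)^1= -16 / 19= -0.84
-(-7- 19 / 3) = 40 / 3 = 13.33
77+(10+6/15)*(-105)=-1015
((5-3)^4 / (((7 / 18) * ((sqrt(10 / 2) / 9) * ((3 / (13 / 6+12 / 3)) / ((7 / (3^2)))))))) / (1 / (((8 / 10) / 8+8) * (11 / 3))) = 7863.09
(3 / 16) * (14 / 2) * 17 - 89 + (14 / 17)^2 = -305227 / 4624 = -66.01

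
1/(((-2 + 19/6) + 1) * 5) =6/65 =0.09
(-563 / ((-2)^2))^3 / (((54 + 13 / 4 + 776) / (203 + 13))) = -1606081923 / 2222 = -722809.15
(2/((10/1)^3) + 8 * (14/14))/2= 4001/1000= 4.00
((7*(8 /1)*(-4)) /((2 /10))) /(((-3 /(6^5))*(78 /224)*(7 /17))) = 263208960 /13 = 20246843.08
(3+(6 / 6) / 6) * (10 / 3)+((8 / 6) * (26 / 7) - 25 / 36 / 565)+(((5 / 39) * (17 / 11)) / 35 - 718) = -408653915 / 581724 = -702.49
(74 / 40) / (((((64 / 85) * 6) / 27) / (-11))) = -121.62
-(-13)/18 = 13/18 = 0.72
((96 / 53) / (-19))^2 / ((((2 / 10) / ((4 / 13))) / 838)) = 154460160 / 13182637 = 11.72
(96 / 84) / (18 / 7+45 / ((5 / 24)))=4 / 765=0.01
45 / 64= 0.70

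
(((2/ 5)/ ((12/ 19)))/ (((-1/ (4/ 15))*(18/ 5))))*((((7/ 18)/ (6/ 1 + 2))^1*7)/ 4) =-931/ 233280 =-0.00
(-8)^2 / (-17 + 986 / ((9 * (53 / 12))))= 8.20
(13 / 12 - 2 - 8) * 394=-21079 / 6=-3513.17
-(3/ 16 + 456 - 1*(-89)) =-8723/ 16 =-545.19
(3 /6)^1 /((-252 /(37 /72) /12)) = -37 /3024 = -0.01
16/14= 8/7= 1.14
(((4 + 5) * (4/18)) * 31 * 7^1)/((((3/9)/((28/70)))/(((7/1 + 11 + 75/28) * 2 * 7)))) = 753858/5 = 150771.60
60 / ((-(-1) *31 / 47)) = 2820 / 31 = 90.97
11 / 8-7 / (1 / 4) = -213 / 8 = -26.62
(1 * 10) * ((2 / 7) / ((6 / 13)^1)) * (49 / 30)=91 / 9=10.11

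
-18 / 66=-3 / 11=-0.27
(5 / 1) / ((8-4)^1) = 5 / 4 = 1.25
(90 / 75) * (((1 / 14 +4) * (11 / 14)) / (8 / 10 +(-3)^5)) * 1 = -1881 / 118678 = -0.02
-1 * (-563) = 563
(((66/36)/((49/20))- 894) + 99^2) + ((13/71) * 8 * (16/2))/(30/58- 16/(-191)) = 310175134457/34744773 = 8927.25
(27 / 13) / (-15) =-9 / 65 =-0.14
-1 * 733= -733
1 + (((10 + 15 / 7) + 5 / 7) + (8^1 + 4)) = 181 / 7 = 25.86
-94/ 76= -47/ 38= -1.24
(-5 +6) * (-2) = -2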